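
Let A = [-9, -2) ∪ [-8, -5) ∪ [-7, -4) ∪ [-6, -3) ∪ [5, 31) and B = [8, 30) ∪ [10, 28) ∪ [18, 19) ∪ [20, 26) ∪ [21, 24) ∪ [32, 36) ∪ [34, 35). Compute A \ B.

A, merged: [-9, -2), [5, 31).
B, merged: [8, 30), [32, 36).
[-9, -2) is untouched.
[5, 31) with B removed leaves [5, 8), [30, 31).

[-9, -2) ∪ [5, 8) ∪ [30, 31)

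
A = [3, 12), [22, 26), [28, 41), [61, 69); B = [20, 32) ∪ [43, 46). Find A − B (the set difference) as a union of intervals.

[3, 12) ∪ [32, 41) ∪ [61, 69)

[3, 12): no B overlap → unchanged.
[22, 26): fully covered by B → removed.
[28, 41) minus B → [32, 41).
[61, 69): no B overlap → unchanged.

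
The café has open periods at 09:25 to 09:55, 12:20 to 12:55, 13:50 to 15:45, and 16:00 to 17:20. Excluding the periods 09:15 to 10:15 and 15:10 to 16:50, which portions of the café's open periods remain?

09:25–09:55 lies entirely inside B → drops out.
12:20–12:55 is untouched.
13:50–15:45 with B removed leaves 13:50–15:10.
16:00–17:20 with B removed leaves 16:50–17:20.

12:20–12:55, 13:50–15:10, 16:50–17:20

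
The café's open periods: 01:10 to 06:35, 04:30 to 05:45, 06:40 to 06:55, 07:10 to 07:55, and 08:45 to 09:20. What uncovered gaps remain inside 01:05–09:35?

After merging, the occupied span is 01:10–06:35, 06:40–06:55, 07:10–07:55, 08:45–09:20.
Complement within 01:05–09:35: 01:05–01:10, 06:35–06:40, 06:55–07:10, 07:55–08:45, 09:20–09:35.

01:05–01:10, 06:35–06:40, 06:55–07:10, 07:55–08:45, 09:20–09:35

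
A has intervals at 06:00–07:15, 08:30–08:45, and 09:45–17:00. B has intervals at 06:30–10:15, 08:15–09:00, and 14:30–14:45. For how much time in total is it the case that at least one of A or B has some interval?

11 h

Second set merges to 06:30-10:15, 14:30-14:45.
A ∪ B = 06:00-17:00.
Total: 11 h.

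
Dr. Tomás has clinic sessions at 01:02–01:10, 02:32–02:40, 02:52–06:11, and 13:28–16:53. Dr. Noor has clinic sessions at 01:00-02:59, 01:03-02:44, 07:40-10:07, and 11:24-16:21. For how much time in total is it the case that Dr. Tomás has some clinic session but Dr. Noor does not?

3 h 44 min

B, merged: 01:00–02:59, 07:40–10:07, 11:24–16:21.
A \ B = 02:59–06:11, 16:21–16:53.
Total: 3 h 12 min + 32 min = 3 h 44 min.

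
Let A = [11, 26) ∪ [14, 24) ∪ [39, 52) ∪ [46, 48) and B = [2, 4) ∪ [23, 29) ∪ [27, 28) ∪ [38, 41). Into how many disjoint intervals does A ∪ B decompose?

3

Merge the first list: [11, 26), [39, 52).
Merge the second list: [2, 4), [23, 29), [38, 41).
A ∪ B = [2, 4), [11, 29), [38, 52).
That is 3 disjoint pieces.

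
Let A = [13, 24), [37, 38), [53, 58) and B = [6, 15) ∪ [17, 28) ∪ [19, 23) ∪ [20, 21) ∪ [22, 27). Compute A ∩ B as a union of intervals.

[13, 15) ∪ [17, 24)

Merge the second list: [6, 15), [17, 28).
[13, 24) meets the second set on [13, 15), [17, 24).
[37, 38): no overlap with the second set.
[53, 58): no overlap with the second set.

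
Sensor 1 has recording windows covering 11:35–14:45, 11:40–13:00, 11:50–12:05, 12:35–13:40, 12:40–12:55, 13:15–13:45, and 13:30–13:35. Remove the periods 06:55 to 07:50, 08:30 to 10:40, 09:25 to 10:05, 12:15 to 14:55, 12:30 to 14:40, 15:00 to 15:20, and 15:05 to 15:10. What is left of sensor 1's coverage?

First set merges to 11:35-14:45.
Second set merges to 06:55-07:50, 08:30-10:40, 12:15-14:55, 15:00-15:20.
11:35-14:45 minus B → 11:35-12:15.

11:35-12:15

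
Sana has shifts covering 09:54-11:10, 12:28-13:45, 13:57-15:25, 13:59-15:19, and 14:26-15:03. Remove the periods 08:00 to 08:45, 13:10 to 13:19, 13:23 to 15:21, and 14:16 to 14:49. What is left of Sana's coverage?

09:54–11:10, 12:28–13:10, 13:19–13:23, 15:21–15:25

Merge the first list: 09:54–11:10, 12:28–13:45, 13:57–15:25.
Merge the second list: 08:00–08:45, 13:10–13:19, 13:23–15:21.
09:54–11:10 is untouched.
12:28–13:45 with B removed leaves 12:28–13:10, 13:19–13:23.
13:57–15:25 with B removed leaves 15:21–15:25.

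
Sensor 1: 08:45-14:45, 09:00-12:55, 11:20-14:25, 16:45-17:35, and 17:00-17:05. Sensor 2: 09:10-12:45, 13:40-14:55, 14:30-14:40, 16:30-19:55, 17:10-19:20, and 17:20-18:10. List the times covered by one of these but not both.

A, merged: 08:45-14:45, 16:45-17:35.
B, merged: 09:10-12:45, 13:40-14:55, 16:30-19:55.
A but not B: 08:45-09:10, 12:45-13:40.
B but not A: 14:45-14:55, 16:30-16:45, 17:35-19:55.
Combining gives A △ B.

08:45-09:10, 12:45-13:40, 14:45-14:55, 16:30-16:45, 17:35-19:55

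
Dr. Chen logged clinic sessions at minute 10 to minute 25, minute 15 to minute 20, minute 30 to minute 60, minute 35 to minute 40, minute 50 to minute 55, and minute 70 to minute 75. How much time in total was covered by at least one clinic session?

Merged: minute 10 to minute 25, minute 30 to minute 60, minute 70 to minute 75.
Lengths: 15 minutes + 30 minutes + 5 minutes = 50 minutes.

50 minutes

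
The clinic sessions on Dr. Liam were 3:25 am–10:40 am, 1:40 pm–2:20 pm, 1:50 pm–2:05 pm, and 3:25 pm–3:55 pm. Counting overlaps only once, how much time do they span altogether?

8 h 25 min

Merged: 3:25 am-10:40 am, 1:40 pm-2:20 pm, 3:25 pm-3:55 pm.
Lengths: 7 h 15 min + 40 min + 30 min = 8 h 25 min.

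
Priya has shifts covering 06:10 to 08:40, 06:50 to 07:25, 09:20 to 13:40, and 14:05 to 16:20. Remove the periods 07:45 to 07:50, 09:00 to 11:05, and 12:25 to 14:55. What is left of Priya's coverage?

Merge the first list: 06:10–08:40, 09:20–13:40, 14:05–16:20.
06:10–08:40 minus B → 06:10–07:45, 07:50–08:40.
09:20–13:40 minus B → 11:05–12:25.
14:05–16:20 minus B → 14:55–16:20.

06:10–07:45, 07:50–08:40, 11:05–12:25, 14:55–16:20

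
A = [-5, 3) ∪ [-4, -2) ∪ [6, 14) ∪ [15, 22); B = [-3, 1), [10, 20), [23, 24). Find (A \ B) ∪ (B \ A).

[-5, -3) ∪ [1, 3) ∪ [6, 10) ∪ [14, 15) ∪ [20, 22) ∪ [23, 24)

First set merges to [-5, 3), [6, 14), [15, 22).
A but not B: [-5, -3), [1, 3), [6, 10), [20, 22).
B but not A: [14, 15), [23, 24).
Combining gives A △ B.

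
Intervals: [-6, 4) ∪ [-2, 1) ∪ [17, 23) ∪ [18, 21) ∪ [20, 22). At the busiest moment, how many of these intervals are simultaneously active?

Walk the sorted start/end points keeping a running depth.
The depth first hits 3 at 20.

3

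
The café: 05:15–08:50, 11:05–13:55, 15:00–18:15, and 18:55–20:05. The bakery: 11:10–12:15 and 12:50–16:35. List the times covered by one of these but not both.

A \ B = 05:15-08:50, 11:05-11:10, 12:15-12:50, 16:35-18:15, 18:55-20:05.
B \ A = 13:55-15:00.
Union of the two gives the symmetric difference.

05:15-08:50, 11:05-11:10, 12:15-12:50, 13:55-15:00, 16:35-18:15, 18:55-20:05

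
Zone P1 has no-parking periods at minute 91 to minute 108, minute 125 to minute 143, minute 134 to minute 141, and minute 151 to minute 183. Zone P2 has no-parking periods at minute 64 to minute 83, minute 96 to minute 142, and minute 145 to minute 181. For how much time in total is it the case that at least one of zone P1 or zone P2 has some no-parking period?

Merge the first list: minute 91 to minute 108, minute 125 to minute 143, minute 151 to minute 183.
A ∪ B = minute 64 to minute 83, minute 91 to minute 143, minute 145 to minute 183.
Total: 19 minutes + 52 minutes + 38 minutes = 109 minutes.

109 minutes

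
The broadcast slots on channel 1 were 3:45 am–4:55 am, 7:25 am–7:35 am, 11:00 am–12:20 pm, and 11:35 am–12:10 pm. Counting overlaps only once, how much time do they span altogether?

Merged: 3:45 am–4:55 am, 7:25 am–7:35 am, 11:00 am–12:20 pm.
Lengths: 1 h 10 min + 10 min + 1 h 20 min = 2 h 40 min.

2 h 40 min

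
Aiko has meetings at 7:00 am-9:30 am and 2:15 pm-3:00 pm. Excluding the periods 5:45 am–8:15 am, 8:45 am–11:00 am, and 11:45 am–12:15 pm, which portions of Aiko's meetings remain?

7:00 am–9:30 am minus B → 8:15 am–8:45 am.
2:15 pm–3:00 pm: no B overlap → unchanged.

8:15 am–8:45 am, 2:15 pm–3:00 pm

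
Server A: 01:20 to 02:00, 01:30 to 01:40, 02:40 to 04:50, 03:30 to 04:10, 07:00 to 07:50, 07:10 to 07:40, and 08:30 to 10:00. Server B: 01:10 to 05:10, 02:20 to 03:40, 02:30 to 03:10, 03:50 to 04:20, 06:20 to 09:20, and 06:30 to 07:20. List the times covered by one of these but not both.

Merge the first list: 01:20–02:00, 02:40–04:50, 07:00–07:50, 08:30–10:00.
Merge the second list: 01:10–05:10, 06:20–09:20.
A but not B: 09:20–10:00.
B but not A: 01:10–01:20, 02:00–02:40, 04:50–05:10, 06:20–07:00, 07:50–08:30.
Combining gives A △ B.

01:10–01:20, 02:00–02:40, 04:50–05:10, 06:20–07:00, 07:50–08:30, 09:20–10:00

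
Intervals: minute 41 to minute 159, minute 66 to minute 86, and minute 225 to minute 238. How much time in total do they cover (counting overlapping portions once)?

Merged: minute 41 to minute 159, minute 225 to minute 238.
Lengths: 118 minutes + 13 minutes = 131 minutes.

131 minutes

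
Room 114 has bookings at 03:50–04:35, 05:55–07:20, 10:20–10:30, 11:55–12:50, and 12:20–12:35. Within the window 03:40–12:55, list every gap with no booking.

03:40–03:50, 04:35–05:55, 07:20–10:20, 10:30–11:55, 12:50–12:55

After merging, the occupied span is 03:50–04:35, 05:55–07:20, 10:20–10:30, 11:55–12:50.
Gaps within 03:40–12:55: 03:40–03:50, 04:35–05:55, 07:20–10:20, 10:30–11:55, 12:50–12:55.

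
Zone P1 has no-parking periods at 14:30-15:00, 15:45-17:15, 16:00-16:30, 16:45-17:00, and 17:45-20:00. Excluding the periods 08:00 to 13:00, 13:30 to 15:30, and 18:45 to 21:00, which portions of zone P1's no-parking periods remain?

A, merged: 14:30–15:00, 15:45–17:15, 17:45–20:00.
14:30–15:00: fully covered by B → removed.
15:45–17:15: no B overlap → unchanged.
17:45–20:00 minus B → 17:45–18:45.

15:45–17:15, 17:45–18:45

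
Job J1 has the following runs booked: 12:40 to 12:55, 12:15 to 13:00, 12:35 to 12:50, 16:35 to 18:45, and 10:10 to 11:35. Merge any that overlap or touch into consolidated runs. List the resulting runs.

10:10-11:35, 12:15-13:00, 16:35-18:45

Sort by start: 10:10-11:35, 12:15-13:00, 12:35-12:50, 12:40-12:55, 16:35-18:45.
12:15-13:00 is disjoint → start new block.
12:35-12:50 overlaps/touches 12:15-13:00 → extend to 12:15-13:00.
12:40-12:55 overlaps/touches 12:15-13:00 → extend to 12:15-13:00.
16:35-18:45 is disjoint → start new block.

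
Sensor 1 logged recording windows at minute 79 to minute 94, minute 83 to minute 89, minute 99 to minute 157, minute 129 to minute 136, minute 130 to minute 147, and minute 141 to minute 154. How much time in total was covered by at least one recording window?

73 minutes

Merged: minute 79 to minute 94, minute 99 to minute 157.
Lengths: 15 minutes + 58 minutes = 73 minutes.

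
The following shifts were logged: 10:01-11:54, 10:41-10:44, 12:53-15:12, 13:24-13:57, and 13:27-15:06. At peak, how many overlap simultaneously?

3

Walk the sorted start/end points keeping a running depth.
The depth first hits 3 at 13:27.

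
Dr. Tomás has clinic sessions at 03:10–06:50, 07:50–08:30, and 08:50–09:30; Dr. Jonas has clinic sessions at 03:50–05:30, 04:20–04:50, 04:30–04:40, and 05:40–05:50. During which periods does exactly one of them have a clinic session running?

Second set merges to 03:50-05:30, 05:40-05:50.
A but not B: 03:10-03:50, 05:30-05:40, 05:50-06:50, 07:50-08:30, 08:50-09:30.
B but not A: none.
Combining gives A △ B.

03:10-03:50, 05:30-05:40, 05:50-06:50, 07:50-08:30, 08:50-09:30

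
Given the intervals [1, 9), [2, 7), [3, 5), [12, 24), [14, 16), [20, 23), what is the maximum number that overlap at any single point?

Sweep endpoints in order; track running count of active intervals.
Peak of 3 reached at 3.

3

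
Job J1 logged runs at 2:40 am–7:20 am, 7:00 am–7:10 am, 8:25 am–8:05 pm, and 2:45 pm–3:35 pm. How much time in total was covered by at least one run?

Merged: 2:40 am–7:20 am, 8:25 am–8:05 pm.
Lengths: 4 h 40 min + 11 h 40 min = 16 h 20 min.

16 h 20 min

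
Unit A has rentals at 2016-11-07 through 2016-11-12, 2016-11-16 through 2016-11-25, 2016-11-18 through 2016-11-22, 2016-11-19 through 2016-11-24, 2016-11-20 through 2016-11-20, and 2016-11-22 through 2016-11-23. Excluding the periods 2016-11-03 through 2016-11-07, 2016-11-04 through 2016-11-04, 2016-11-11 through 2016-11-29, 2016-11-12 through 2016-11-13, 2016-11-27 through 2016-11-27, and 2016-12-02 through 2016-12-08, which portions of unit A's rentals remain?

2016-11-08 through 2016-11-10

First set merges to 2016-11-07 through 2016-11-12, 2016-11-16 through 2016-11-25.
Second set merges to 2016-11-03 through 2016-11-07, 2016-11-11 through 2016-11-29, 2016-12-02 through 2016-12-08.
2016-11-07 through 2016-11-12 \ B = 2016-11-08 through 2016-11-10.
2016-11-16 through 2016-11-25: entirely removed.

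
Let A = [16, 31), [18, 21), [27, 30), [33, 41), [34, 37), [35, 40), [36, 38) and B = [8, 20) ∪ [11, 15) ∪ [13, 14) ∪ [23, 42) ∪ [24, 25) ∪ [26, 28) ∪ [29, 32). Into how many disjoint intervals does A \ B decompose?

First set merges to [16, 31), [33, 41).
Second set merges to [8, 20), [23, 42).
A \ B = [20, 23).
That is 1 disjoint piece.

1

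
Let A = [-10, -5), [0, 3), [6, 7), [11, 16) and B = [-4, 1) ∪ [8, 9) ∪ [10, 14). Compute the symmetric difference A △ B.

A but not B: [-10, -5), [1, 3), [6, 7), [14, 16).
B but not A: [-4, 0), [8, 9), [10, 11).
Combining gives A △ B.

[-10, -5) ∪ [-4, 0) ∪ [1, 3) ∪ [6, 7) ∪ [8, 9) ∪ [10, 11) ∪ [14, 16)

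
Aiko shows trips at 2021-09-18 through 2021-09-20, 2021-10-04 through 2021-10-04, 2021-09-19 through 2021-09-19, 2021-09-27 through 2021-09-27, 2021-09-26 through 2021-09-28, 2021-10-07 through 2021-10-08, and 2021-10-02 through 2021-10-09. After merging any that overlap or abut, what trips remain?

Sort by start: 2021-09-18 through 2021-09-20, 2021-09-19 through 2021-09-19, 2021-09-26 through 2021-09-28, 2021-09-27 through 2021-09-27, 2021-10-02 through 2021-10-09, 2021-10-04 through 2021-10-04, 2021-10-07 through 2021-10-08.
2021-09-19 through 2021-09-19 overlaps/touches 2021-09-18 through 2021-09-20 → extend to 2021-09-18 through 2021-09-20.
2021-09-26 through 2021-09-28 is disjoint → start new block.
2021-09-27 through 2021-09-27 overlaps/touches 2021-09-26 through 2021-09-28 → extend to 2021-09-26 through 2021-09-28.
2021-10-02 through 2021-10-09 is disjoint → start new block.
2021-10-04 through 2021-10-04 overlaps/touches 2021-10-02 through 2021-10-09 → extend to 2021-10-02 through 2021-10-09.
2021-10-07 through 2021-10-08 overlaps/touches 2021-10-02 through 2021-10-09 → extend to 2021-10-02 through 2021-10-09.

2021-09-18 through 2021-09-20, 2021-09-26 through 2021-09-28, 2021-10-02 through 2021-10-09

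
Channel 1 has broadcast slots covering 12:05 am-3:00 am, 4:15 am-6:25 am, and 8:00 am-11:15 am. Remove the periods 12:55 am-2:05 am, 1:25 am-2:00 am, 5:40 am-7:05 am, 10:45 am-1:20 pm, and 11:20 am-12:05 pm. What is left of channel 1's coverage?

12:05 am-12:55 am, 2:05 am-3:00 am, 4:15 am-5:40 am, 8:00 am-10:45 am

Merge the second list: 12:55 am-2:05 am, 5:40 am-7:05 am, 10:45 am-1:20 pm.
12:05 am-3:00 am \ B = 12:05 am-12:55 am, 2:05 am-3:00 am.
4:15 am-6:25 am \ B = 4:15 am-5:40 am.
8:00 am-11:15 am \ B = 8:00 am-10:45 am.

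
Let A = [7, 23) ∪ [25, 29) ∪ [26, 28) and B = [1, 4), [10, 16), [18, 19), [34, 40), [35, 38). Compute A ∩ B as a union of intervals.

[10, 16) ∪ [18, 19)

A, merged: [7, 23), [25, 29).
B, merged: [1, 4), [10, 16), [18, 19), [34, 40).
[7, 23) ∩ B → [10, 16), [18, 19).
[25, 29) meets no B interval.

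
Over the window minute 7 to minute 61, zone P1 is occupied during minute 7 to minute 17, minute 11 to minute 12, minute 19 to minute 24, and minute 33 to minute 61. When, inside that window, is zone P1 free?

The merged coverage is minute 7 to minute 17, minute 19 to minute 24, minute 33 to minute 61.
Uncovered inside minute 7 to minute 61: minute 17 to minute 19, minute 24 to minute 33.

minute 17 to minute 19, minute 24 to minute 33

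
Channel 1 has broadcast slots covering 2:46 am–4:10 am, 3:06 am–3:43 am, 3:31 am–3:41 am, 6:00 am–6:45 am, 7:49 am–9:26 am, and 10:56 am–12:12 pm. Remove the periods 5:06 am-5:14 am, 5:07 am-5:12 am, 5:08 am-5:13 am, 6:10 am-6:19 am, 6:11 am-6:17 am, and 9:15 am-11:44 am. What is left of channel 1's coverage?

2:46 am-4:10 am, 6:00 am-6:10 am, 6:19 am-6:45 am, 7:49 am-9:15 am, 11:44 am-12:12 pm

First set merges to 2:46 am-4:10 am, 6:00 am-6:45 am, 7:49 am-9:26 am, 10:56 am-12:12 pm.
Second set merges to 5:06 am-5:14 am, 6:10 am-6:19 am, 9:15 am-11:44 am.
2:46 am-4:10 am: nothing removed.
6:00 am-6:45 am \ B = 6:00 am-6:10 am, 6:19 am-6:45 am.
7:49 am-9:26 am \ B = 7:49 am-9:15 am.
10:56 am-12:12 pm \ B = 11:44 am-12:12 pm.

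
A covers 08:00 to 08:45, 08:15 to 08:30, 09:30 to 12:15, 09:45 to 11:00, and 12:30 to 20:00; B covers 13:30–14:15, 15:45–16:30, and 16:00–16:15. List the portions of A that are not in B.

First set merges to 08:00-08:45, 09:30-12:15, 12:30-20:00.
Second set merges to 13:30-14:15, 15:45-16:30.
08:00-08:45: nothing removed.
09:30-12:15: nothing removed.
12:30-20:00 \ B = 12:30-13:30, 14:15-15:45, 16:30-20:00.

08:00-08:45, 09:30-12:15, 12:30-13:30, 14:15-15:45, 16:30-20:00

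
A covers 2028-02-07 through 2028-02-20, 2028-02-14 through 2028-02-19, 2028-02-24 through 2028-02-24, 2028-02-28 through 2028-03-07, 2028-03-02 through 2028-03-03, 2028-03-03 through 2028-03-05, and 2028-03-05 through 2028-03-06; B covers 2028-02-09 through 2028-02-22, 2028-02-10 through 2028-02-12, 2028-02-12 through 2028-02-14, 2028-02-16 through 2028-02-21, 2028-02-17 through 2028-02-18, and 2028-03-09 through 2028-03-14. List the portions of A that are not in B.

2028-02-07 through 2028-02-08, 2028-02-24 through 2028-02-24, 2028-02-28 through 2028-03-07

First set merges to 2028-02-07 through 2028-02-20, 2028-02-24 through 2028-02-24, 2028-02-28 through 2028-03-07.
Second set merges to 2028-02-09 through 2028-02-22, 2028-03-09 through 2028-03-14.
2028-02-07 through 2028-02-20 with B removed leaves 2028-02-07 through 2028-02-08.
2028-02-24 through 2028-02-24 is untouched.
2028-02-28 through 2028-03-07 is untouched.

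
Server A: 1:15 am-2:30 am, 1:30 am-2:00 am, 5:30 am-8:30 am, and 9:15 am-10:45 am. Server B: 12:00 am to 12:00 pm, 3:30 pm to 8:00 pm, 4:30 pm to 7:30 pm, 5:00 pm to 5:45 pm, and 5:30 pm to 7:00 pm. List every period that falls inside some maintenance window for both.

A, merged: 1:15 am–2:30 am, 5:30 am–8:30 am, 9:15 am–10:45 am.
B, merged: 12:00 am–12:00 pm, 3:30 pm–8:00 pm.
1:15 am–2:30 am meets the second set on 1:15 am–2:30 am.
5:30 am–8:30 am meets the second set on 5:30 am–8:30 am.
9:15 am–10:45 am meets the second set on 9:15 am–10:45 am.

1:15 am–2:30 am, 5:30 am–8:30 am, 9:15 am–10:45 am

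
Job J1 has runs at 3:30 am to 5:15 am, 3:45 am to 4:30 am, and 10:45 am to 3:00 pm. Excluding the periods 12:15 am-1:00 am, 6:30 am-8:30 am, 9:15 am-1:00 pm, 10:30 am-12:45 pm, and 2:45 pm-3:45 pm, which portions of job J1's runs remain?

First set merges to 3:30 am-5:15 am, 10:45 am-3:00 pm.
Second set merges to 12:15 am-1:00 am, 6:30 am-8:30 am, 9:15 am-1:00 pm, 2:45 pm-3:45 pm.
3:30 am-5:15 am is untouched.
10:45 am-3:00 pm with B removed leaves 1:00 pm-2:45 pm.

3:30 am-5:15 am, 1:00 pm-2:45 pm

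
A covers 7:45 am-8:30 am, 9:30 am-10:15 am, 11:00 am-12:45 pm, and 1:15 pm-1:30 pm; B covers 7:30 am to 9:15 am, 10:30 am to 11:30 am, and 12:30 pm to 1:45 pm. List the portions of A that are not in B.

7:45 am–8:30 am lies entirely inside B → drops out.
9:30 am–10:15 am is untouched.
11:00 am–12:45 pm with B removed leaves 11:30 am–12:30 pm.
1:15 pm–1:30 pm lies entirely inside B → drops out.

9:30 am–10:15 am, 11:30 am–12:30 pm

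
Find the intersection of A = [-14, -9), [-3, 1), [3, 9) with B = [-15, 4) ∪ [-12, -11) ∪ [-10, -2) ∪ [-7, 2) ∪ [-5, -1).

Second set merges to [-15, 4).
[-14, -9) overlaps B on [-14, -9).
[-3, 1) overlaps B on [-3, 1).
[3, 9) overlaps B on [3, 4).

[-14, -9) ∪ [-3, 1) ∪ [3, 4)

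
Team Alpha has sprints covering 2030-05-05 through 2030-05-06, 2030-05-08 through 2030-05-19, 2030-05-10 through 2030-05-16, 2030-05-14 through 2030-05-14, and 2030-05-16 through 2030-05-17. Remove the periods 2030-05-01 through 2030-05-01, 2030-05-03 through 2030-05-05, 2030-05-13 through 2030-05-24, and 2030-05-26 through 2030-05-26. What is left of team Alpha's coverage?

A, merged: 2030-05-05 through 2030-05-06, 2030-05-08 through 2030-05-19.
2030-05-05 through 2030-05-06 minus B → 2030-05-06 through 2030-05-06.
2030-05-08 through 2030-05-19 minus B → 2030-05-08 through 2030-05-12.

2030-05-06 through 2030-05-06, 2030-05-08 through 2030-05-12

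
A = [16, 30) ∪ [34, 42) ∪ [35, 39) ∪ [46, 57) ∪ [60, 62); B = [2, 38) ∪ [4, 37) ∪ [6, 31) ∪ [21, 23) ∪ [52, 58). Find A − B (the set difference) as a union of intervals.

Merge the first list: [16, 30), [34, 42), [46, 57), [60, 62).
Merge the second list: [2, 38), [52, 58).
[16, 30): fully covered by B → removed.
[34, 42) minus B → [38, 42).
[46, 57) minus B → [46, 52).
[60, 62): no B overlap → unchanged.

[38, 42) ∪ [46, 52) ∪ [60, 62)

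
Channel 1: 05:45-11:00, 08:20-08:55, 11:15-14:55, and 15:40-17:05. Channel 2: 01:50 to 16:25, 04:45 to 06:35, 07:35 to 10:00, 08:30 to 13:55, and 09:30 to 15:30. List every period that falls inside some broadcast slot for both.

Merge the first list: 05:45–11:00, 11:15–14:55, 15:40–17:05.
Merge the second list: 01:50–16:25.
05:45–11:00 ∩ B → 05:45–11:00.
11:15–14:55 ∩ B → 11:15–14:55.
15:40–17:05 ∩ B → 15:40–16:25.

05:45–11:00, 11:15–14:55, 15:40–16:25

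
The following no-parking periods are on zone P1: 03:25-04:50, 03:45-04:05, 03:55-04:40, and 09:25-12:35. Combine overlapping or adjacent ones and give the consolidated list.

03:45-04:05 overlaps/touches 03:25-04:50 → extend to 03:25-04:50.
03:55-04:40 overlaps/touches 03:25-04:50 → extend to 03:25-04:50.
09:25-12:35 is disjoint → start new block.

03:25-04:50, 09:25-12:35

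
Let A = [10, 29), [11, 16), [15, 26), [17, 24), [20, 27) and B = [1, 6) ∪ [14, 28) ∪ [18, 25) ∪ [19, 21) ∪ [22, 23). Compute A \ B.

Merge the first list: [10, 29).
Merge the second list: [1, 6), [14, 28).
[10, 29) \ B = [10, 14), [28, 29).

[10, 14) ∪ [28, 29)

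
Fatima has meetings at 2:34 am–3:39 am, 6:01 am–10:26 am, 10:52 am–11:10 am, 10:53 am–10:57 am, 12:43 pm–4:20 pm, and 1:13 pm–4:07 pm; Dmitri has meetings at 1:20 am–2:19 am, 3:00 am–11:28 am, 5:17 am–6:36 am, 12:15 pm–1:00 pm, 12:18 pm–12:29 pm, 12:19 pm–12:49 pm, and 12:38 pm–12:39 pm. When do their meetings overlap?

3:00 am-3:39 am, 6:01 am-10:26 am, 10:52 am-11:10 am, 12:43 pm-1:00 pm

Merge the first list: 2:34 am-3:39 am, 6:01 am-10:26 am, 10:52 am-11:10 am, 12:43 pm-4:20 pm.
Merge the second list: 1:20 am-2:19 am, 3:00 am-11:28 am, 12:15 pm-1:00 pm.
2:34 am-3:39 am ∩ B → 3:00 am-3:39 am.
6:01 am-10:26 am ∩ B → 6:01 am-10:26 am.
10:52 am-11:10 am ∩ B → 10:52 am-11:10 am.
12:43 pm-4:20 pm ∩ B → 12:43 pm-1:00 pm.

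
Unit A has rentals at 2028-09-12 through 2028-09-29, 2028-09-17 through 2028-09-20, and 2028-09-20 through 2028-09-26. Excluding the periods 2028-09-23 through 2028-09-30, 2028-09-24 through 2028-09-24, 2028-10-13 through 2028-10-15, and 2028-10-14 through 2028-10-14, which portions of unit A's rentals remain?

2028-09-12 through 2028-09-22

A, merged: 2028-09-12 through 2028-09-29.
B, merged: 2028-09-23 through 2028-09-30, 2028-10-13 through 2028-10-15.
2028-09-12 through 2028-09-29 with B removed leaves 2028-09-12 through 2028-09-22.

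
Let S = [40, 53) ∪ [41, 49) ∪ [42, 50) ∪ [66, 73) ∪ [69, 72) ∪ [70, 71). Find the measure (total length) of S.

Merged: [40, 53), [66, 73).
Lengths: 13 + 7 = 20.

20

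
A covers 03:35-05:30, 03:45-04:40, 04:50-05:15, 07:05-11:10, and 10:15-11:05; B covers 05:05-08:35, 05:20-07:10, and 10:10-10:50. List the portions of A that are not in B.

First set merges to 03:35–05:30, 07:05–11:10.
Second set merges to 05:05–08:35, 10:10–10:50.
03:35–05:30 \ B = 03:35–05:05.
07:05–11:10 \ B = 08:35–10:10, 10:50–11:10.

03:35–05:05, 08:35–10:10, 10:50–11:10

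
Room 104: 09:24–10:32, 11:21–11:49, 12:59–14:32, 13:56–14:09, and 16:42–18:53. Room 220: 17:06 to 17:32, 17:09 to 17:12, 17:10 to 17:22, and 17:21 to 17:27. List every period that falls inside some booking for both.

17:06–17:32

Merge the first list: 09:24–10:32, 11:21–11:49, 12:59–14:32, 16:42–18:53.
Merge the second list: 17:06–17:32.
09:24–10:32: no overlap with the second set.
11:21–11:49: no overlap with the second set.
12:59–14:32: no overlap with the second set.
16:42–18:53 meets the second set on 17:06–17:32.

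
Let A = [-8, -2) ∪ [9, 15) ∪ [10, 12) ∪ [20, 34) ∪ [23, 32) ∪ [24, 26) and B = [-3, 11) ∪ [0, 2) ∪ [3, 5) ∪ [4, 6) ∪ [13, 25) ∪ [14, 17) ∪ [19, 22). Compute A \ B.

A, merged: [-8, -2), [9, 15), [20, 34).
B, merged: [-3, 11), [13, 25).
[-8, -2) with B removed leaves [-8, -3).
[9, 15) with B removed leaves [11, 13).
[20, 34) with B removed leaves [25, 34).

[-8, -3) ∪ [11, 13) ∪ [25, 34)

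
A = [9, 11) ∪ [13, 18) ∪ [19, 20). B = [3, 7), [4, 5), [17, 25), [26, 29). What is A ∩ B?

[17, 18) ∪ [19, 20)

B, merged: [3, 7), [17, 25), [26, 29).
[9, 11) falls entirely outside B.
[13, 18) overlaps B on [17, 18).
[19, 20) overlaps B on [19, 20).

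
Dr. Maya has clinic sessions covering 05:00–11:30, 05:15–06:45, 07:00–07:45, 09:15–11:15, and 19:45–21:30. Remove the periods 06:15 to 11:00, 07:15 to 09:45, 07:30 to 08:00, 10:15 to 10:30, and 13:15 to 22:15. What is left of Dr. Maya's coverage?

05:00-06:15, 11:00-11:30

First set merges to 05:00-11:30, 19:45-21:30.
Second set merges to 06:15-11:00, 13:15-22:15.
05:00-11:30 with B removed leaves 05:00-06:15, 11:00-11:30.
19:45-21:30 lies entirely inside B → drops out.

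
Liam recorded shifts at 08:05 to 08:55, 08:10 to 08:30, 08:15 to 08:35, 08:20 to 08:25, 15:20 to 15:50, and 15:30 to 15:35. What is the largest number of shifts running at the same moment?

4

Walk the sorted start/end points keeping a running depth.
The depth first hits 4 at 08:20.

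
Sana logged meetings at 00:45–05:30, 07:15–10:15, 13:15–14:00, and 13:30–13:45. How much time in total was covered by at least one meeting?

Merged: 00:45-05:30, 07:15-10:15, 13:15-14:00.
Lengths: 4 h 45 min + 3 h + 45 min = 8 h 30 min.

8 h 30 min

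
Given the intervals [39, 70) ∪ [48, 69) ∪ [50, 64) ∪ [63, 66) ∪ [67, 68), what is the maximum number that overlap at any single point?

At 63, 4 of the intervals are simultaneously active.
No point has more.

4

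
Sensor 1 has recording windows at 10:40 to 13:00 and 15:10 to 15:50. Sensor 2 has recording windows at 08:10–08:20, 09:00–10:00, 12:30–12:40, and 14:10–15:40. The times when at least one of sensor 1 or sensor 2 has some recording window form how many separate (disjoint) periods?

A ∪ B = 08:10–08:20, 09:00–10:00, 10:40–13:00, 14:10–15:50.
That is 4 disjoint pieces.

4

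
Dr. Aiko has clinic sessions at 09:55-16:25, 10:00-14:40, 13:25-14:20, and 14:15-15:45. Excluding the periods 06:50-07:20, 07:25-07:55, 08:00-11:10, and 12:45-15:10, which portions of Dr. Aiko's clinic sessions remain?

First set merges to 09:55-16:25.
09:55-16:25 \ B = 11:10-12:45, 15:10-16:25.

11:10-12:45, 15:10-16:25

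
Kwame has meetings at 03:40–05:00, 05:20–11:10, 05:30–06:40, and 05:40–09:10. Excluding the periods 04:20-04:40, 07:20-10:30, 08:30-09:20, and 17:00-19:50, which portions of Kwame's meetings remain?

Merge the first list: 03:40–05:00, 05:20–11:10.
Merge the second list: 04:20–04:40, 07:20–10:30, 17:00–19:50.
03:40–05:00 \ B = 03:40–04:20, 04:40–05:00.
05:20–11:10 \ B = 05:20–07:20, 10:30–11:10.

03:40–04:20, 04:40–05:00, 05:20–07:20, 10:30–11:10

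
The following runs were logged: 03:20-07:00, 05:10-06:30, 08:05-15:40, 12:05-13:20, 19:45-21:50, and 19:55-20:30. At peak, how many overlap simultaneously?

2

At 05:10, 2 of the intervals are simultaneously active.
No point has more.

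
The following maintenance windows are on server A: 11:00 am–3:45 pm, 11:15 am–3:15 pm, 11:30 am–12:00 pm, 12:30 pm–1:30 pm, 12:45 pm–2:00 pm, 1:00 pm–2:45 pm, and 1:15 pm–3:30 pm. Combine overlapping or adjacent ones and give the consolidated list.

11:15 am–3:15 pm overlaps/touches 11:00 am–3:45 pm → extend to 11:00 am–3:45 pm.
11:30 am–12:00 pm overlaps/touches 11:00 am–3:45 pm → extend to 11:00 am–3:45 pm.
12:30 pm–1:30 pm overlaps/touches 11:00 am–3:45 pm → extend to 11:00 am–3:45 pm.
12:45 pm–2:00 pm overlaps/touches 11:00 am–3:45 pm → extend to 11:00 am–3:45 pm.
1:00 pm–2:45 pm overlaps/touches 11:00 am–3:45 pm → extend to 11:00 am–3:45 pm.
1:15 pm–3:30 pm overlaps/touches 11:00 am–3:45 pm → extend to 11:00 am–3:45 pm.

11:00 am–3:45 pm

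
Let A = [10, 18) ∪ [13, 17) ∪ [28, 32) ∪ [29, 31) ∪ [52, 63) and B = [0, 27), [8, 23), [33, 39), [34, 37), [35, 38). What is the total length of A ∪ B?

48

Merge the first list: [10, 18), [28, 32), [52, 63).
Merge the second list: [0, 27), [33, 39).
A ∪ B = [0, 27), [28, 32), [33, 39), [52, 63).
Total: 27 + 4 + 6 + 11 = 48.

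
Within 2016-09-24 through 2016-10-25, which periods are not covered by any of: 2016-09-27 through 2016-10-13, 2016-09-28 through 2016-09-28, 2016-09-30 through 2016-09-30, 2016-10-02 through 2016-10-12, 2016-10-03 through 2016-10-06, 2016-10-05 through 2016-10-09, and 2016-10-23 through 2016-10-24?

2016-09-24 through 2016-09-26, 2016-10-14 through 2016-10-22, 2016-10-25 through 2016-10-25

The merged coverage is 2016-09-27 through 2016-10-13, 2016-10-23 through 2016-10-24.
Uncovered inside 2016-09-24 through 2016-10-25: 2016-09-24 through 2016-09-26, 2016-10-14 through 2016-10-22, 2016-10-25 through 2016-10-25.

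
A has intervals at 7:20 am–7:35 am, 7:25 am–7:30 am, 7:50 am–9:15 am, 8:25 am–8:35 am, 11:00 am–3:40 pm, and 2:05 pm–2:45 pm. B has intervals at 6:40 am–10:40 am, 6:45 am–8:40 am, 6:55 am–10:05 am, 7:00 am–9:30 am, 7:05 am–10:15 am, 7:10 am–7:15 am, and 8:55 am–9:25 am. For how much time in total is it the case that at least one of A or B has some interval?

8 h 40 min

A, merged: 7:20 am–7:35 am, 7:50 am–9:15 am, 11:00 am–3:40 pm.
B, merged: 6:40 am–10:40 am.
A ∪ B = 6:40 am–10:40 am, 11:00 am–3:40 pm.
Total: 4 h + 4 h 40 min = 8 h 40 min.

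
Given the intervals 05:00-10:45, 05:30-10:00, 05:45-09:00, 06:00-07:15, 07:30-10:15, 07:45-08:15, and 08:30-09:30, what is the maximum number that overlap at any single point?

Walk the sorted start/end points keeping a running depth.
The depth first hits 5 at 07:45.

5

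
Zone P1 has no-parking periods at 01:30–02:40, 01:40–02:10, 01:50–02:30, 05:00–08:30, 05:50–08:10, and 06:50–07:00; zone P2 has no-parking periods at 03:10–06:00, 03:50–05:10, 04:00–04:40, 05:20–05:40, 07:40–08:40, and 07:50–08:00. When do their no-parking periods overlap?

05:00–06:00, 07:40–08:30

Merge the first list: 01:30–02:40, 05:00–08:30.
Merge the second list: 03:10–06:00, 07:40–08:40.
01:30–02:40: no overlap with the second set.
05:00–08:30 meets the second set on 05:00–06:00, 07:40–08:30.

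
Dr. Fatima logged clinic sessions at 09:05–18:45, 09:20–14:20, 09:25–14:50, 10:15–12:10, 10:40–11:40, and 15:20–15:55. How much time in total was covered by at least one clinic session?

Merged: 09:05–18:45.
Length: 9 h 40 min.

9 h 40 min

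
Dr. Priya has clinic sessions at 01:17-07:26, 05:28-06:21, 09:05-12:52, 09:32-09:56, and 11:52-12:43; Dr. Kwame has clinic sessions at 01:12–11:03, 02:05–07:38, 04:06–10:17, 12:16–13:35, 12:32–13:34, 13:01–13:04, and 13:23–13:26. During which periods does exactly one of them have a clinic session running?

01:12-01:17, 07:26-09:05, 11:03-12:16, 12:52-13:35

Merge the first list: 01:17-07:26, 09:05-12:52.
Merge the second list: 01:12-11:03, 12:16-13:35.
A \ B = 11:03-12:16.
B \ A = 01:12-01:17, 07:26-09:05, 12:52-13:35.
Union of the two gives the symmetric difference.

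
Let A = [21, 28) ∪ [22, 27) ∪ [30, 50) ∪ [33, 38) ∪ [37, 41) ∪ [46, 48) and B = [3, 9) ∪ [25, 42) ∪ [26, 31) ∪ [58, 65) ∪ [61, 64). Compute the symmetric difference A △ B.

[3, 9) ∪ [21, 25) ∪ [28, 30) ∪ [42, 50) ∪ [58, 65)

First set merges to [21, 28), [30, 50).
Second set merges to [3, 9), [25, 42), [58, 65).
Only in the first: [21, 25), [42, 50).
Only in the second: [3, 9), [28, 30), [58, 65).
Together these are the periods covered by exactly one.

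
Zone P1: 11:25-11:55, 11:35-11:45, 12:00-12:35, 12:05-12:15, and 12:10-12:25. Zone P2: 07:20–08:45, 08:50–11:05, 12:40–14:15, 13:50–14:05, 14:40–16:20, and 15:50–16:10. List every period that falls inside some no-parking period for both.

none

A, merged: 11:25–11:55, 12:00–12:35.
B, merged: 07:20–08:45, 08:50–11:05, 12:40–14:15, 14:40–16:20.
11:25–11:55 meets no B interval.
12:00–12:35 meets no B interval.
No overlap.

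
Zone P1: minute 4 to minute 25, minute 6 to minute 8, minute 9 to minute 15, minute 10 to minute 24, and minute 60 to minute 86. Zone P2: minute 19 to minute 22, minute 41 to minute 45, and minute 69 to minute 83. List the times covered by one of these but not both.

minute 4 to minute 19, minute 22 to minute 25, minute 41 to minute 45, minute 60 to minute 69, minute 83 to minute 86

A, merged: minute 4 to minute 25, minute 60 to minute 86.
A but not B: minute 4 to minute 19, minute 22 to minute 25, minute 60 to minute 69, minute 83 to minute 86.
B but not A: minute 41 to minute 45.
Combining gives A △ B.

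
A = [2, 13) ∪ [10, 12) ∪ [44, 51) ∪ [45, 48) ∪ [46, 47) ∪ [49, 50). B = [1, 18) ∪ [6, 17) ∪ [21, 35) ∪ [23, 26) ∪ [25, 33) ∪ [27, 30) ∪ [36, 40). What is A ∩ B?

First set merges to [2, 13), [44, 51).
Second set merges to [1, 18), [21, 35), [36, 40).
[2, 13) ∩ B → [2, 13).
[44, 51) meets no B interval.

[2, 13)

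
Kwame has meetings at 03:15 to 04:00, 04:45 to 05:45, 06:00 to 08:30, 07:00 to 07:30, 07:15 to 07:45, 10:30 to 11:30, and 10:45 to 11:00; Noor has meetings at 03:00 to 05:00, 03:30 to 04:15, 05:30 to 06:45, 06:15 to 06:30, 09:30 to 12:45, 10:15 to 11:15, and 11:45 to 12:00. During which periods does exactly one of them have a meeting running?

03:00-03:15, 04:00-04:45, 05:00-05:30, 05:45-06:00, 06:45-08:30, 09:30-10:30, 11:30-12:45

First set merges to 03:15-04:00, 04:45-05:45, 06:00-08:30, 10:30-11:30.
Second set merges to 03:00-05:00, 05:30-06:45, 09:30-12:45.
A but not B: 05:00-05:30, 06:45-08:30.
B but not A: 03:00-03:15, 04:00-04:45, 05:45-06:00, 09:30-10:30, 11:30-12:45.
Combining gives A △ B.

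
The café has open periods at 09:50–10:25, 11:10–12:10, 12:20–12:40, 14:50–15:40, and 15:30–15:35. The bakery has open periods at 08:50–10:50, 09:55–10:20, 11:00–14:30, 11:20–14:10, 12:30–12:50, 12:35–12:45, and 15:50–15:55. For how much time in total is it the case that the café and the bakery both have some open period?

1 h 55 min

Merge the first list: 09:50–10:25, 11:10–12:10, 12:20–12:40, 14:50–15:40.
Merge the second list: 08:50–10:50, 11:00–14:30, 15:50–15:55.
A ∩ B = 09:50–10:25, 11:10–12:10, 12:20–12:40.
Total: 35 min + 1 h + 20 min = 1 h 55 min.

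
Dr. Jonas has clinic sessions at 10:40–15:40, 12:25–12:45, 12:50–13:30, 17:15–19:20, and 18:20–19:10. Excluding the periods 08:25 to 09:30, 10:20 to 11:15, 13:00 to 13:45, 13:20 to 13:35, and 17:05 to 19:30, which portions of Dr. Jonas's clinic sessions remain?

11:15–13:00, 13:45–15:40

A, merged: 10:40–15:40, 17:15–19:20.
B, merged: 08:25–09:30, 10:20–11:15, 13:00–13:45, 17:05–19:30.
10:40–15:40 with B removed leaves 11:15–13:00, 13:45–15:40.
17:15–19:20 lies entirely inside B → drops out.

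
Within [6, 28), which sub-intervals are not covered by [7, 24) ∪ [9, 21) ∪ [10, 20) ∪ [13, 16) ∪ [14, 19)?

[6, 7) ∪ [24, 28)

The merged coverage is [7, 24).
Complement within [6, 28): [6, 7), [24, 28).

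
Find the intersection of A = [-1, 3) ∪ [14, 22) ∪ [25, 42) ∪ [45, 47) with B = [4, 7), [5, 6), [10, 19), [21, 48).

Second set merges to [4, 7), [10, 19), [21, 48).
[-1, 3) meets no B interval.
[14, 22) ∩ B → [14, 19), [21, 22).
[25, 42) ∩ B → [25, 42).
[45, 47) ∩ B → [45, 47).

[14, 19) ∪ [21, 22) ∪ [25, 42) ∪ [45, 47)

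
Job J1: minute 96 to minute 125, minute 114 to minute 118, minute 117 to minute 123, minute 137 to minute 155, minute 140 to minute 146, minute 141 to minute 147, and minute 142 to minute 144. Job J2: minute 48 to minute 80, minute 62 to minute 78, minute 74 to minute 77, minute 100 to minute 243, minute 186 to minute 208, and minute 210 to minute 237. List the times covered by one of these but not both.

minute 48 to minute 80, minute 96 to minute 100, minute 125 to minute 137, minute 155 to minute 243

Merge the first list: minute 96 to minute 125, minute 137 to minute 155.
Merge the second list: minute 48 to minute 80, minute 100 to minute 243.
Only in the first: minute 96 to minute 100.
Only in the second: minute 48 to minute 80, minute 125 to minute 137, minute 155 to minute 243.
Together these are the periods covered by exactly one.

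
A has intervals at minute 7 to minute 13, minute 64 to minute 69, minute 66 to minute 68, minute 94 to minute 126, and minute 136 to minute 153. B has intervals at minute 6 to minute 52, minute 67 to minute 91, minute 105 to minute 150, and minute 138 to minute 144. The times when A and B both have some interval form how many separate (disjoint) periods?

4

A, merged: minute 7 to minute 13, minute 64 to minute 69, minute 94 to minute 126, minute 136 to minute 153.
B, merged: minute 6 to minute 52, minute 67 to minute 91, minute 105 to minute 150.
A ∩ B = minute 7 to minute 13, minute 67 to minute 69, minute 105 to minute 126, minute 136 to minute 150.
That is 4 disjoint pieces.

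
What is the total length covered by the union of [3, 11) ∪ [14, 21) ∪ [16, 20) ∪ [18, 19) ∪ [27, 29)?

Merged: [3, 11), [14, 21), [27, 29).
Lengths: 8 + 7 + 2 = 17.

17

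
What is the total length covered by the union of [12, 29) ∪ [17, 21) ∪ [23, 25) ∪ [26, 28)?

17

Merged: [12, 29).
Length: 17.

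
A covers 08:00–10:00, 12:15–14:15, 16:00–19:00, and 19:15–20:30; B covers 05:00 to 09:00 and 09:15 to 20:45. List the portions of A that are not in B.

08:00–10:00 \ B = 09:00–09:15.
12:15–14:15: entirely removed.
16:00–19:00: entirely removed.
19:15–20:30: entirely removed.

09:00–09:15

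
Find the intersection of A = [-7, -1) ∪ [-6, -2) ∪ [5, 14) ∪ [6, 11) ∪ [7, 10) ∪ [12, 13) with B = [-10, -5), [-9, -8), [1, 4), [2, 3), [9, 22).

First set merges to [-7, -1), [5, 14).
Second set merges to [-10, -5), [1, 4), [9, 22).
[-7, -1) ∩ B → [-7, -5).
[5, 14) ∩ B → [9, 14).

[-7, -5) ∪ [9, 14)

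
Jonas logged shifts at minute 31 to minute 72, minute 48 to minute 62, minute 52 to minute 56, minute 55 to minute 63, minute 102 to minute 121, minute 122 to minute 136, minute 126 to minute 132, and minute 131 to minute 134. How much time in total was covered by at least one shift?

74 minutes

Merged: minute 31 to minute 72, minute 102 to minute 121, minute 122 to minute 136.
Lengths: 41 minutes + 19 minutes + 14 minutes = 74 minutes.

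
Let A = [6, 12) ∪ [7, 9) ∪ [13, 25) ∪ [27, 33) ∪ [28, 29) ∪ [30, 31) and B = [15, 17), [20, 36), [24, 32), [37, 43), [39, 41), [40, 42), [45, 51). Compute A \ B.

[6, 12) ∪ [13, 15) ∪ [17, 20)

A, merged: [6, 12), [13, 25), [27, 33).
B, merged: [15, 17), [20, 36), [37, 43), [45, 51).
[6, 12): nothing removed.
[13, 25) \ B = [13, 15), [17, 20).
[27, 33): entirely removed.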